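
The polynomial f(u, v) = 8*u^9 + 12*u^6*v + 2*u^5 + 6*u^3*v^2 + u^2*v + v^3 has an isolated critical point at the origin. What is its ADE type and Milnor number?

Type D_4, Milnor number mu = 4.

The Hessian of f at 0 is [[0, 0], [0, 0]] with rank 0, so corank 2. A Groebner basis of the Jacobian ideal J(f) in C{u,v} is {v^3, u^2 + 3*v^2, u*v}; counting standard monomials gives mu = 4. Corank 2; j^3 = v*(u^2 + v^2) splits into three distinct lines over C (the quadratic factor has nonzero discriminant), so D_4.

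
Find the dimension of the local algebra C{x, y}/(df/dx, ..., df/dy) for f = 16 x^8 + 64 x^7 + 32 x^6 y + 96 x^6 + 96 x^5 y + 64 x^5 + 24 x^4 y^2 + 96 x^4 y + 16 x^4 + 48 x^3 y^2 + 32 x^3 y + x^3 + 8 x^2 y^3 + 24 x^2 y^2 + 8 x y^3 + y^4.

6

The Hessian of f at 0 has rank 0. Corank 2; j^3 = x^3 is a perfect cube, so E-series; the 4-jet and mu = 6 give E_6.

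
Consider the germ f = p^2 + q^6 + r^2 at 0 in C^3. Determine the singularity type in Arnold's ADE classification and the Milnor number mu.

The Hessian of f at 0 is [[2, 0, 0], [0, 0, 0], [0, 0, 2]] with rank 2, so corank 1. A Groebner basis of the Jacobian ideal J(f) in C{p,q,r} is {q^5, p, r}; counting standard monomials gives mu = 5. Corank 1: A-series; mu = 5 gives A_5.

Type A5, Milnor number mu = 5.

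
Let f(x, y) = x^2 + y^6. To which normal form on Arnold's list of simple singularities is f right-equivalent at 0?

A_{5}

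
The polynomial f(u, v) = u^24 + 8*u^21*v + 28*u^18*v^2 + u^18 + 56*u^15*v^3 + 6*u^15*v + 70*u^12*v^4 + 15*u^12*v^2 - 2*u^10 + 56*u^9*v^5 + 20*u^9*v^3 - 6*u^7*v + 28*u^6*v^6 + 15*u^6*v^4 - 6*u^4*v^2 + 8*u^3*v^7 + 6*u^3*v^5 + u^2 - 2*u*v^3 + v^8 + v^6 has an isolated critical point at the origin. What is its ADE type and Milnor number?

Type A7, Milnor number mu = 7.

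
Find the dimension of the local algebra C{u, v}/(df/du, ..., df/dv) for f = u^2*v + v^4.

The Hessian of f at 0 is [[0, 0], [0, 0]] with rank 0, so corank 2. A Groebner basis of the Jacobian ideal J(f) in C{u,v} is {u^3, u^2/4 + v^3, u*v}; counting standard monomials gives mu = 5. Corank 2; j^3 = u^2*v has shape L^2 M (L != M), so D-series; mu = 5 gives D_5.

5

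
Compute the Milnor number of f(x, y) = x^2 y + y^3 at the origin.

The Hessian of f at 0 has rank 0. Corank 2; j^3 = y*(x^2 + y^2) splits into three distinct lines over C (the quadratic factor has nonzero discriminant), so D_4.

4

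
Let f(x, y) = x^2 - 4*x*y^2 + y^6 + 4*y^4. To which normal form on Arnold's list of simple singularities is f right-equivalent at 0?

The Hessian of f at 0 has rank 1. Corank 1: A-series; mu = 5 gives A_5.

A5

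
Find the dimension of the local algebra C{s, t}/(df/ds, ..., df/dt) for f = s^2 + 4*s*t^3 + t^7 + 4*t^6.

The Hessian of f at 0 is [[2, 0], [0, 0]] with rank 1, so corank 1. A Groebner basis of the Jacobian ideal J(f) in C{s,t} is {s/2 + t^3, s^2}; counting standard monomials gives mu = 6. Corank 1: A-series; mu = 6 gives A_6.

6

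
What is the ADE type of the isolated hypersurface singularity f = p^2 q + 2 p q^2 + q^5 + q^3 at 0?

The Hessian of f at 0 has rank 0. Corank 2; j^3 = q*(p + q)^2 has shape L^2 M (L != M), so D-series; mu = 6 gives D_6.

D_{6}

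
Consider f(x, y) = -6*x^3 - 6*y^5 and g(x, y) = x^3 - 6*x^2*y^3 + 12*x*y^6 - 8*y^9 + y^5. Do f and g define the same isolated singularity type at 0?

Yes.

The Hessian of f at 0 has rank 0. Corank 2; j^3 = -6*x^3 is a perfect cube, so E-series; the 5-jet and mu = 8 give E_8. The Hessian of g at 0 has rank 0. Corank 2; j^3 = x^3 is a perfect cube, so E-series; the 5-jet and mu = 8 give E_8. Both have type E_8, hence right-equivalent.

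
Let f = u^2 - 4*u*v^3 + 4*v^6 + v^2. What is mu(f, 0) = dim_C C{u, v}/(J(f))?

The Hessian of f at 0 has rank 2. Corank 0: nondegenerate Morse point, so A_1.

1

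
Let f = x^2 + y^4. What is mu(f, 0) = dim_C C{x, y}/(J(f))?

3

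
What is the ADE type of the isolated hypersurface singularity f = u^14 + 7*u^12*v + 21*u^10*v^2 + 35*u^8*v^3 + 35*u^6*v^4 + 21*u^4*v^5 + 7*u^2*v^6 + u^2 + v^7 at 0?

A6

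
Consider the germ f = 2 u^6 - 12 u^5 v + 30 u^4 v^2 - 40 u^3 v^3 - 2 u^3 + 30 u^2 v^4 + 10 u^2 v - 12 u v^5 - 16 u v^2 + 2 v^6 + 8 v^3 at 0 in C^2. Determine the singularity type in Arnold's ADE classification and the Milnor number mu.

Type D_{7}, Milnor number mu = 7.

The Hessian of f at 0 has rank 0. Corank 2; j^3 = -2*(u - 2*v)^2*(u - v) has shape L^2 M (L != M), so D-series; mu = 7 gives D_7.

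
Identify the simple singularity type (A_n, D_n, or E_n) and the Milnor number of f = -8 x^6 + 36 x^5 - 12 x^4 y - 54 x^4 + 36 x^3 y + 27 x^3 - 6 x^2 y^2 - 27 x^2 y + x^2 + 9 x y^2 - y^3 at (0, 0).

The Hessian of f at 0 has rank 1. Corank 1: A-series; mu = 2 gives A_2.

Type A_{2}, Milnor number mu = 2.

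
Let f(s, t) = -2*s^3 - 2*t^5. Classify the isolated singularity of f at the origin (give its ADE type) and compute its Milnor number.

The Hessian of f at 0 is [[0, 0], [0, 0]] with rank 0, so corank 2. A Groebner basis of the Jacobian ideal J(f) in C{s,t} is {t^4, s^2}; counting standard monomials gives mu = 8. Corank 2; j^3 = -2*s^3 is a perfect cube, so E-series; the 5-jet and mu = 8 give E_8.

Type E_{8}, Milnor number mu = 8.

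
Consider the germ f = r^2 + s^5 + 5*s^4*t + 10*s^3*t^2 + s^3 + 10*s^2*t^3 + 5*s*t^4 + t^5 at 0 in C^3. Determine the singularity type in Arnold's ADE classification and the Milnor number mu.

Type E_8, Milnor number mu = 8.

The Hessian of f at 0 has rank 1. Corank 2; j^3 = s^3 is a perfect cube, so E-series; the 5-jet and mu = 8 give E_8.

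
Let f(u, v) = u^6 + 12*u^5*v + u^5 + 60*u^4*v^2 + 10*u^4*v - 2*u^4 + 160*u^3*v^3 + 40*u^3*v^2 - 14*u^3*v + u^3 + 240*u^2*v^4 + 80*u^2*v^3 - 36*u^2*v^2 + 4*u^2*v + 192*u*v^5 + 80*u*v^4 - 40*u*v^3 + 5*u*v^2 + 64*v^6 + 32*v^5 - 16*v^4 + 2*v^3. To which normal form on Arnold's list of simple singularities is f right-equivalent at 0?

D_{7}

The Hessian of f at 0 is [[0, 0], [0, 0]] with rank 0, so corank 2. A Groebner basis of the Jacobian ideal J(f) in C{u,v} is {-11*u^2/15 - 8*u*v/5 + v^4 + 2*v^3/15 - 13*v^2/15, u^3 - 9*u^2/5 - 21*u*v/5 + 8*v^3/5 - 12*v^2/5, u^2*v + 16*u^2/15 + 13*u*v/5 - 22*v^3/15 + 23*v^2/15, -7*u^2/15 + u*v^2 - 6*u*v/5 + 19*v^3/15 - 11*v^2/15}; counting standard monomials gives mu = 7. Corank 2; j^3 = (u + v)^2*(u + 2*v) has shape L^2 M (L != M), so D-series; mu = 7 gives D_7.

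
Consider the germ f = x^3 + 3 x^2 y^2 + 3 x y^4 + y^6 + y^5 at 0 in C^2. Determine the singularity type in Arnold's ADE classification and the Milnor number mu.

Type E_{8}, Milnor number mu = 8.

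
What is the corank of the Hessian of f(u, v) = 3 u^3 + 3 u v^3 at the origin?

2

Hessian at 0 has rank 0.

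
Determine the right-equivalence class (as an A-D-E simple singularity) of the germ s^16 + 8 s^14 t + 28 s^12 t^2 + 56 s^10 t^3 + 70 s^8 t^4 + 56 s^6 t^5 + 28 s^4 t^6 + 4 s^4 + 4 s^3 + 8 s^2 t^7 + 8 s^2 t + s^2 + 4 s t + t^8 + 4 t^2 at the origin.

A_7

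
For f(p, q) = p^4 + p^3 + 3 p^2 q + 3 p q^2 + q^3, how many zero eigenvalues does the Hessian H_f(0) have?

2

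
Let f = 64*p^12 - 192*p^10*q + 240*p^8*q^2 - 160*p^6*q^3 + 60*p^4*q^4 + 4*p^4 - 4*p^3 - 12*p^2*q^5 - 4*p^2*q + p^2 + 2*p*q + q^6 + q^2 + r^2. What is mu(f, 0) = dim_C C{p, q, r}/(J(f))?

5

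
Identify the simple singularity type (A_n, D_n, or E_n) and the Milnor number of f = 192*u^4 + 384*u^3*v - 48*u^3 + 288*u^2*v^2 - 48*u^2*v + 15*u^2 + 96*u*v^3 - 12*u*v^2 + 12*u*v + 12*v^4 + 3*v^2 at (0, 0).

Type A1, Milnor number mu = 1.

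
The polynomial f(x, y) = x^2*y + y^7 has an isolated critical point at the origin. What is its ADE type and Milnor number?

The Hessian of f at 0 has rank 0. Corank 2; j^3 = x^2*y has shape L^2 M (L != M), so D-series; mu = 8 gives D_8.

Type D_{8}, Milnor number mu = 8.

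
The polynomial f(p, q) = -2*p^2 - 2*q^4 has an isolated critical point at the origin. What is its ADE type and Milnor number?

The Hessian of f at 0 has rank 1. Corank 1: A-series; mu = 3 gives A_3.

Type A_3, Milnor number mu = 3.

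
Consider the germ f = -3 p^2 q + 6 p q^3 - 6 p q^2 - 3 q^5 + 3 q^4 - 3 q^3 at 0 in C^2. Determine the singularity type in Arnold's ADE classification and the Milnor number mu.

Type D_{5}, Milnor number mu = 5.

The Hessian of f at 0 has rank 0. Corank 2; j^3 = -3*q*(p + q)^2 has shape L^2 M (L != M), so D-series; mu = 5 gives D_5.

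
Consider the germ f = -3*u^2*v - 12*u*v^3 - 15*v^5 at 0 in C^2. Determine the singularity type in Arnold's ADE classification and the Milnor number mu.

The Hessian of f at 0 has rank 0. Corank 2; j^3 = -3*u^2*v has shape L^2 M (L != M), so D-series; mu = 6 gives D_6.

Type D_6, Milnor number mu = 6.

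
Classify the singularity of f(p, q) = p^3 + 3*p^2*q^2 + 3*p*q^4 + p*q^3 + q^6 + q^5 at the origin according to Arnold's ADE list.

E7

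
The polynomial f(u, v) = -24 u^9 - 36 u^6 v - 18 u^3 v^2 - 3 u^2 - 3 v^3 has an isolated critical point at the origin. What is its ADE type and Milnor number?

Type A_{2}, Milnor number mu = 2.

The Hessian of f at 0 has rank 1. Corank 1: A-series; mu = 2 gives A_2.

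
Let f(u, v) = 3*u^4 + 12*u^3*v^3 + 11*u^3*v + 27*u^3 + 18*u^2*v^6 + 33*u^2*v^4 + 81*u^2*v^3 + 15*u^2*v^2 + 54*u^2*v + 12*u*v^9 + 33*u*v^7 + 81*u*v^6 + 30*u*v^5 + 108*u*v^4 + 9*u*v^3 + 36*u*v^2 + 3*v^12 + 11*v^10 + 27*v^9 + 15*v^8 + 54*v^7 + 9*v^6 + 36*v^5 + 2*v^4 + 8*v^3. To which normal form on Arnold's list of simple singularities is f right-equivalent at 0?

The Hessian of f at 0 has rank 0. Corank 2; j^3 = (3*u + 2*v)^3 is a perfect cube, so E-series; the 4-jet and mu = 7 give E_7.

E7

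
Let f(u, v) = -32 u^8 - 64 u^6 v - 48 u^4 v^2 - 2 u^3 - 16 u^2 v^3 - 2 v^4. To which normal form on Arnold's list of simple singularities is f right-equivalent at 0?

E6

The Hessian of f at 0 is [[0, 0], [0, 0]] with rank 0, so corank 2. A Groebner basis of the Jacobian ideal J(f) in C{u,v} is {v^3, u^2}; counting standard monomials gives mu = 6. Corank 2; j^3 = -2*u^3 is a perfect cube, so E-series; the 4-jet and mu = 6 give E_6.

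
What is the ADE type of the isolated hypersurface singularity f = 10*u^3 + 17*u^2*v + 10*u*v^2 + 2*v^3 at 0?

D4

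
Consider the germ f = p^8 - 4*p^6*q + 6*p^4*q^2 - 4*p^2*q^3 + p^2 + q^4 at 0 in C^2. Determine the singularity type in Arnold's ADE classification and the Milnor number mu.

Type A_{3}, Milnor number mu = 3.

The Hessian of f at 0 is [[2, 0], [0, 0]] with rank 1, so corank 1. A Groebner basis of the Jacobian ideal J(f) in C{p,q} is {q^3, p}; counting standard monomials gives mu = 3. Corank 1: A-series; mu = 3 gives A_3.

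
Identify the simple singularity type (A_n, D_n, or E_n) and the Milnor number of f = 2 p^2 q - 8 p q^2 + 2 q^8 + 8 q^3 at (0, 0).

The Hessian of f at 0 is [[0, 0], [0, 0]] with rank 0, so corank 2. A Groebner basis of the Jacobian ideal J(f) in C{p,q} is {p^2/8 + q^7 - q^2/2, p^3 - 8*q^3, p*q - 2*q^2}; counting standard monomials gives mu = 9. Corank 2; j^3 = 2*q*(p - 2*q)^2 has shape L^2 M (L != M), so D-series; mu = 9 gives D_9.

Type D_{9}, Milnor number mu = 9.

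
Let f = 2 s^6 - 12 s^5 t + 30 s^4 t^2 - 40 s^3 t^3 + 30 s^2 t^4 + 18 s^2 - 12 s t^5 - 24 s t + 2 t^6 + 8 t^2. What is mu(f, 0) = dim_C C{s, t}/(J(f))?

5

The Hessian of f at 0 has rank 1. Corank 1: A-series; mu = 5 gives A_5.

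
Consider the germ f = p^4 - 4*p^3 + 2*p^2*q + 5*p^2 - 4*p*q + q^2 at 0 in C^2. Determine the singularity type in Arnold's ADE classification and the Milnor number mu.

Type A_{1}, Milnor number mu = 1.

The Hessian of f at 0 has rank 2. Corank 0: nondegenerate Morse point, so A_1.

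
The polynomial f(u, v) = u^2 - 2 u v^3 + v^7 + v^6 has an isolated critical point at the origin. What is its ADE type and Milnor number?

Type A_{6}, Milnor number mu = 6.

The Hessian of f at 0 is [[2, 0], [0, 0]] with rank 1, so corank 1. A Groebner basis of the Jacobian ideal J(f) in C{u,v} is {-u + v^3, u^2}; counting standard monomials gives mu = 6. Corank 1: A-series; mu = 6 gives A_6.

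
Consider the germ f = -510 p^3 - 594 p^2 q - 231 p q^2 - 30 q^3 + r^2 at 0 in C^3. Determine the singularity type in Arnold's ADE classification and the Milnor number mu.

The Hessian of f at 0 is [[0, 0, 0], [0, 0, 0], [0, 0, 2]] with rank 1, so corank 2. A Groebner basis of the Jacobian ideal J(f) in C{p,q,r} is {q^3, p^2 - q^2/6, p*q + 9*q^2/22, r}; counting standard monomials gives mu = 4. Corank 2; j^3 = -3*(5*p + 2*q)*(34*p^2 + 26*p*q + 5*q^2) splits into three distinct lines over C (the quadratic factor has nonzero discriminant), so D_4.

Type D_4, Milnor number mu = 4.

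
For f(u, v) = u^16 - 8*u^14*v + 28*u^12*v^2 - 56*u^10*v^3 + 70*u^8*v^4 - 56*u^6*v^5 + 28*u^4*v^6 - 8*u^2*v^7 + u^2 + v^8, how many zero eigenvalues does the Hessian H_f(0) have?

1

Hessian at 0 has rank 1.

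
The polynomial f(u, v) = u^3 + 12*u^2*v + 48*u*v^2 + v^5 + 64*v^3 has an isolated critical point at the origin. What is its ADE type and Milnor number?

The Hessian of f at 0 has rank 0. Corank 2; j^3 = (u + 4*v)^3 is a perfect cube, so E-series; the 5-jet and mu = 8 give E_8.

Type E_8, Milnor number mu = 8.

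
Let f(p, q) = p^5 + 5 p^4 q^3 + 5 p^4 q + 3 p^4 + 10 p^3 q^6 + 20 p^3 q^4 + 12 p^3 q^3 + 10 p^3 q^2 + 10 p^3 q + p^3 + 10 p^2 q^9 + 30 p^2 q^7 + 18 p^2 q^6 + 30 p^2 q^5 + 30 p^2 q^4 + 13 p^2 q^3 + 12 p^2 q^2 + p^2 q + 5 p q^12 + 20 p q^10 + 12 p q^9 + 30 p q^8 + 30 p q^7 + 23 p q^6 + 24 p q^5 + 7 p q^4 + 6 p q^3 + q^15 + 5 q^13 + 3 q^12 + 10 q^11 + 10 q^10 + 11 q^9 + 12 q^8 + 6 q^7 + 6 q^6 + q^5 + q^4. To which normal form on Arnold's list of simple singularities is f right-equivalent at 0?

The Hessian of f at 0 has rank 0. Corank 2; j^3 = p^2*(p + q) has shape L^2 M (L != M), so D-series; mu = 5 gives D_5.

D_5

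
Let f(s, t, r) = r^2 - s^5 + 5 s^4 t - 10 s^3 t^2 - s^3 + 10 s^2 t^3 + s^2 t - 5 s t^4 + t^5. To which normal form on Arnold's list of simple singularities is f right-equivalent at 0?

D_6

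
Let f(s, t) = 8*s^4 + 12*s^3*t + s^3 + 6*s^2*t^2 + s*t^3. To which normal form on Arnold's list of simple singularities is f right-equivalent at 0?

E_7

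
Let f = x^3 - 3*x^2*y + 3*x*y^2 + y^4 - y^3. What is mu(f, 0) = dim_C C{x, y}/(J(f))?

6

The Hessian of f at 0 has rank 0. Corank 2; j^3 = (x - y)^3 is a perfect cube, so E-series; the 4-jet and mu = 6 give E_6.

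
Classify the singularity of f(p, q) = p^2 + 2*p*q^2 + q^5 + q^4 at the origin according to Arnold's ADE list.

A_{4}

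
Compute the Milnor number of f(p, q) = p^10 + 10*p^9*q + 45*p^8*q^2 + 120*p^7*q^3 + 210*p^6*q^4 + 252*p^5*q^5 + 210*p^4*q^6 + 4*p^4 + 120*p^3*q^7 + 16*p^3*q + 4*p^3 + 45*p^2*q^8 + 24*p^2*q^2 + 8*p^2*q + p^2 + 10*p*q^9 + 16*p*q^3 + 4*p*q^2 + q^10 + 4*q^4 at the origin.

9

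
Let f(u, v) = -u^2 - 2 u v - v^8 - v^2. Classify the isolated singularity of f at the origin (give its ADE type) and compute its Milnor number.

Type A_{7}, Milnor number mu = 7.

The Hessian of f at 0 has rank 1. Corank 1: A-series; mu = 7 gives A_7.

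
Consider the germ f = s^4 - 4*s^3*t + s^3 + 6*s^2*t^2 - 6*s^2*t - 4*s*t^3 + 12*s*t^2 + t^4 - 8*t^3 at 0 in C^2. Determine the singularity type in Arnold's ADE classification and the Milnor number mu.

Type E_6, Milnor number mu = 6.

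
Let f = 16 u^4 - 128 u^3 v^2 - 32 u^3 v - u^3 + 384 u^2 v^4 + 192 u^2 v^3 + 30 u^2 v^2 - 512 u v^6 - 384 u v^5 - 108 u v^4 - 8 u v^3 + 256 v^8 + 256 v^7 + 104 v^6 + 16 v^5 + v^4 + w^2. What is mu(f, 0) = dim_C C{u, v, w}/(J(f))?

6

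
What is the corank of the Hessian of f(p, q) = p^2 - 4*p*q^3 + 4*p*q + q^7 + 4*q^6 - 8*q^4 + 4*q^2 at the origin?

1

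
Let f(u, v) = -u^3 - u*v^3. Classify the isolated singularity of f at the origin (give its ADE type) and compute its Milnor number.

The Hessian of f at 0 is [[0, 0], [0, 0]] with rank 0, so corank 2. A Groebner basis of the Jacobian ideal J(f) in C{u,v} is {u^3, u*v^2, 3*u^2 + v^3}; counting standard monomials gives mu = 7. Corank 2; j^3 = -u^3 is a perfect cube, so E-series; the 4-jet and mu = 7 give E_7.

Type E_7, Milnor number mu = 7.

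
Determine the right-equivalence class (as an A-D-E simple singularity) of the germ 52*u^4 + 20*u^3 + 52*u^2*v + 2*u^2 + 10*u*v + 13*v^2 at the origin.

The Hessian of f at 0 is [[4, 10], [10, 26]] with rank 2, so corank 0. A Groebner basis of the Jacobian ideal J(f) in C{u,v} is {u, v}; counting standard monomials gives mu = 1. Corank 0: nondegenerate Morse point, so A_1.

A1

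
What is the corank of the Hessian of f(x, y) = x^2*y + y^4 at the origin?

2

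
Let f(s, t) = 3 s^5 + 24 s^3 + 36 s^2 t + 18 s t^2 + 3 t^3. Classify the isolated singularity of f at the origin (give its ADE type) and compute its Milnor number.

Type E8, Milnor number mu = 8.

The Hessian of f at 0 is [[0, 0], [0, 0]] with rank 0, so corank 2. A Groebner basis of the Jacobian ideal J(f) in C{s,t} is {t^5, s*t^3 + 3*t^4/8, s^2 + s*t + t^2/4}; counting standard monomials gives mu = 8. Corank 2; j^3 = 3*(2*s + t)^3 is a perfect cube, so E-series; the 5-jet and mu = 8 give E_8.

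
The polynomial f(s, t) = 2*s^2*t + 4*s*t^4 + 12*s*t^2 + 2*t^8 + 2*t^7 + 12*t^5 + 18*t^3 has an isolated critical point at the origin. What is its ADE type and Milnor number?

Type D_{9}, Milnor number mu = 9.

The Hessian of f at 0 has rank 0. Corank 2; j^3 = 2*t*(s + 3*t)^2 has shape L^2 M (L != M), so D-series; mu = 9 gives D_9.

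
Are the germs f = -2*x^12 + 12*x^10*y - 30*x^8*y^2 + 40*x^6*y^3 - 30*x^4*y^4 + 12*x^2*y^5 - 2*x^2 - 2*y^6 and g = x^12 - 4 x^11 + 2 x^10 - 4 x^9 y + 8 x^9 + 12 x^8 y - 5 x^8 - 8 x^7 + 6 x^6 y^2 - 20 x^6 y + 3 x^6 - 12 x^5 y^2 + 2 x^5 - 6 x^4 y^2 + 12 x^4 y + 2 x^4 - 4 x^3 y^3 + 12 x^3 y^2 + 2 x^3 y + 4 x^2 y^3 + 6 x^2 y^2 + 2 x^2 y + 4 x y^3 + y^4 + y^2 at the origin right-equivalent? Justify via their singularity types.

No.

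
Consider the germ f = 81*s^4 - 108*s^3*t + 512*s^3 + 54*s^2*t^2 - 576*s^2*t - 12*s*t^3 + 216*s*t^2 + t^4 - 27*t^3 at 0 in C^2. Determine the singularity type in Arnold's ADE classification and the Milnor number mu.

The Hessian of f at 0 has rank 0. Corank 2; j^3 = (8*s - 3*t)^3 is a perfect cube, so E-series; the 4-jet and mu = 6 give E_6.

Type E6, Milnor number mu = 6.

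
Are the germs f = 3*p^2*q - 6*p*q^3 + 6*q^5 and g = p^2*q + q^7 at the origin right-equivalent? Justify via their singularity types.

No.

The Hessian of f at 0 is [[0, 0], [0, 0]] with rank 0, so corank 2. A Groebner basis of the Jacobian ideal J(f) in C{p,q} is {p^3, p^2*q, p^2/4 + p*q^2, -p*q + q^3}; counting standard monomials gives mu = 6. Corank 2; j^3 = 3*p^2*q has shape L^2 M (L != M), so D-series; mu = 6 gives D_6. The Hessian of g at 0 is [[0, 0], [0, 0]] with rank 0, so corank 2. A Groebner basis of the Jacobian ideal J(g) in C{p,q} is {p^2/7 + q^6, p^3, p*q}; counting standard monomials gives mu = 8. Corank 2; j^3 = p^2*q has shape L^2 M (L != M), so D-series; mu = 8 gives D_8. f is D_6 but g is D_8, hence not right-equivalent.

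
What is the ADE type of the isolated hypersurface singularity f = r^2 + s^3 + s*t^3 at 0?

E7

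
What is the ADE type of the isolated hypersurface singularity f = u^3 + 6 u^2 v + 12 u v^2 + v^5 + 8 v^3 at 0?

E_{8}

The Hessian of f at 0 has rank 0. Corank 2; j^3 = (u + 2*v)^3 is a perfect cube, so E-series; the 5-jet and mu = 8 give E_8.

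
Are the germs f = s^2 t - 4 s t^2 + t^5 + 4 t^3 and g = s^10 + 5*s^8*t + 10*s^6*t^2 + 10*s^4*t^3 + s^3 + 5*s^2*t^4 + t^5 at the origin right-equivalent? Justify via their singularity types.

No.

The Hessian of f at 0 is [[0, 0], [0, 0]] with rank 0, so corank 2. A Groebner basis of the Jacobian ideal J(f) in C{s,t} is {s^2/5 + t^4 - 4*t^2/5, s^3 - 8*t^3, s*t - 2*t^2}; counting standard monomials gives mu = 6. Corank 2; j^3 = t*(s - 2*t)^2 has shape L^2 M (L != M), so D-series; mu = 6 gives D_6. The Hessian of g at 0 is [[0, 0], [0, 0]] with rank 0, so corank 2. A Groebner basis of the Jacobian ideal J(g) in C{s,t} is {t^4, s^2}; counting standard monomials gives mu = 8. Corank 2; j^3 = s^3 is a perfect cube, so E-series; the 5-jet and mu = 8 give E_8. f is D_6 but g is E_8, hence not right-equivalent.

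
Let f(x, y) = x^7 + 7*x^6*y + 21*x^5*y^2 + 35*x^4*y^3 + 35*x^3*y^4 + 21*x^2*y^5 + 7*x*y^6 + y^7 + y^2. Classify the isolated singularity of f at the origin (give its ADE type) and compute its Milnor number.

Type A_6, Milnor number mu = 6.

The Hessian of f at 0 has rank 1. Corank 1: A-series; mu = 6 gives A_6.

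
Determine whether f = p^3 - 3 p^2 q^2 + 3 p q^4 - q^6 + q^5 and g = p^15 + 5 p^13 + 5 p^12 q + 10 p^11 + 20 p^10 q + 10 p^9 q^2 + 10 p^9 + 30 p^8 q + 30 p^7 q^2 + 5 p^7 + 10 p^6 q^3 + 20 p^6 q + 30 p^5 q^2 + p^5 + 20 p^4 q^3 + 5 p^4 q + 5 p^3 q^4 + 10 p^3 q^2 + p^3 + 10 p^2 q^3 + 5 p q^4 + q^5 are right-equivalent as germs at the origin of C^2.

The Hessian of f at 0 is [[0, 0], [0, 0]] with rank 0, so corank 2. A Groebner basis of the Jacobian ideal J(f) in C{p,q} is {q^4, p^3, -p^2/2 + p*q^2}; counting standard monomials gives mu = 8. Corank 2; j^3 = p^3 is a perfect cube, so E-series; the 5-jet and mu = 8 give E_8. The Hessian of g at 0 is [[0, 0], [0, 0]] with rank 0, so corank 2. A Groebner basis of the Jacobian ideal J(g) in C{p,q} is {q^5, p*q^3 + q^4/4, p^2}; counting standard monomials gives mu = 8. Corank 2; j^3 = p^3 is a perfect cube, so E-series; the 5-jet and mu = 8 give E_8. Both have type E_8, hence right-equivalent.

Yes.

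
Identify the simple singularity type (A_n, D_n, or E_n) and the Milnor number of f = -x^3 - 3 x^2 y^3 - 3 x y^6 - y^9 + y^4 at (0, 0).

The Hessian of f at 0 is [[0, 0], [0, 0]] with rank 0, so corank 2. A Groebner basis of the Jacobian ideal J(f) in C{x,y} is {y^3, x^2}; counting standard monomials gives mu = 6. Corank 2; j^3 = -x^3 is a perfect cube, so E-series; the 4-jet and mu = 6 give E_6.

Type E_6, Milnor number mu = 6.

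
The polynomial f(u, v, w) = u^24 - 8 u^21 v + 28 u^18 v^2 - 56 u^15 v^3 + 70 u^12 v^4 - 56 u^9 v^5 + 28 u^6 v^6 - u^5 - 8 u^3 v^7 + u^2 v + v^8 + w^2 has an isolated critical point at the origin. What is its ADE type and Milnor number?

Type D9, Milnor number mu = 9.

The Hessian of f at 0 is [[0, 0, 0], [0, 0, 0], [0, 0, 2]] with rank 1, so corank 2. A Groebner basis of the Jacobian ideal J(f) in C{u,v,w} is {u^2/8 + v^7, u^3, u*v, w}; counting standard monomials gives mu = 9. Corank 2; j^3 = u^2*v has shape L^2 M (L != M), so D-series; mu = 9 gives D_9.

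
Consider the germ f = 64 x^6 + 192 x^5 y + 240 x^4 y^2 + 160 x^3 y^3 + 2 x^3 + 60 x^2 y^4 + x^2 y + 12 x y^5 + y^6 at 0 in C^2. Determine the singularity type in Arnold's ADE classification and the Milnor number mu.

The Hessian of f at 0 is [[0, 0], [0, 0]] with rank 0, so corank 2. A Groebner basis of the Jacobian ideal J(f) in C{x,y} is {-x*y/12 + y^5, x*y^2, x^2 + x*y/2}; counting standard monomials gives mu = 7. Corank 2; j^3 = x^2*(2*x + y) has shape L^2 M (L != M), so D-series; mu = 7 gives D_7.

Type D7, Milnor number mu = 7.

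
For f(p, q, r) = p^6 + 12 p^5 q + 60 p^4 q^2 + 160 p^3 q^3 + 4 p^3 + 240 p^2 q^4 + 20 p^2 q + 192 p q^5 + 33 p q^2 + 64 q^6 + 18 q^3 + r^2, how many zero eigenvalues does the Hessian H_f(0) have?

2

The Hessian at 0 is [[0, 0, 0], [0, 0, 0], [0, 0, 2]] of rank 1; hence corank 2.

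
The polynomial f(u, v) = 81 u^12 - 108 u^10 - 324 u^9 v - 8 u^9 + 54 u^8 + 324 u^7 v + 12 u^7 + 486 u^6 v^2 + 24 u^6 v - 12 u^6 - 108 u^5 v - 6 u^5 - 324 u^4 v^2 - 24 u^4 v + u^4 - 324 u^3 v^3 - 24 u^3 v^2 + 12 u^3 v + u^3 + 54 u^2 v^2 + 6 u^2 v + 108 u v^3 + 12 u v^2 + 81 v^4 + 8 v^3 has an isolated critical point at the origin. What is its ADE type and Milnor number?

Type E6, Milnor number mu = 6.

The Hessian of f at 0 has rank 0. Corank 2; j^3 = (u + 2*v)^3 is a perfect cube, so E-series; the 4-jet and mu = 6 give E_6.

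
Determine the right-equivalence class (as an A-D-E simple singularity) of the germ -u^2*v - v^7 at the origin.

D_8

The Hessian of f at 0 has rank 0. Corank 2; j^3 = -u^2*v has shape L^2 M (L != M), so D-series; mu = 8 gives D_8.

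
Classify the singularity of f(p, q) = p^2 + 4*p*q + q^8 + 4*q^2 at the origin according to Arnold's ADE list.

A_{7}

The Hessian of f at 0 has rank 1. Corank 1: A-series; mu = 7 gives A_7.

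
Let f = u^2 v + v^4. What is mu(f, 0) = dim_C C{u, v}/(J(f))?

5

The Hessian of f at 0 has rank 0. Corank 2; j^3 = u^2*v has shape L^2 M (L != M), so D-series; mu = 5 gives D_5.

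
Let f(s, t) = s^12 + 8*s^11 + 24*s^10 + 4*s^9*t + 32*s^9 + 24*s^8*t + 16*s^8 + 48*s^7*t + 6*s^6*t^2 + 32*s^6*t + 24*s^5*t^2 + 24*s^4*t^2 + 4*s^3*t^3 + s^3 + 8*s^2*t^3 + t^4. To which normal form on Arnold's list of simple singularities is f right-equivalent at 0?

E_{6}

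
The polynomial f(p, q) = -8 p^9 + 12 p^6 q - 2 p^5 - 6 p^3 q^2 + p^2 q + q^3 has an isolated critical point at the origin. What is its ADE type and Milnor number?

Type D_4, Milnor number mu = 4.

The Hessian of f at 0 has rank 0. Corank 2; j^3 = q*(p^2 + q^2) splits into three distinct lines over C (the quadratic factor has nonzero discriminant), so D_4.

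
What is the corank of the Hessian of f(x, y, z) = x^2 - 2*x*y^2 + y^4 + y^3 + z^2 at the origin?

1

Hessian at 0 has rank 2.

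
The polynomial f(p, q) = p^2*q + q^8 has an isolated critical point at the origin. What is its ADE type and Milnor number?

The Hessian of f at 0 is [[0, 0], [0, 0]] with rank 0, so corank 2. A Groebner basis of the Jacobian ideal J(f) in C{p,q} is {p^2/8 + q^7, p^3, p*q}; counting standard monomials gives mu = 9. Corank 2; j^3 = p^2*q has shape L^2 M (L != M), so D-series; mu = 9 gives D_9.

Type D_{9}, Milnor number mu = 9.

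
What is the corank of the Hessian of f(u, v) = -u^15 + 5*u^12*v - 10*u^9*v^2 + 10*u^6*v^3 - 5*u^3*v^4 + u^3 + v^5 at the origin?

2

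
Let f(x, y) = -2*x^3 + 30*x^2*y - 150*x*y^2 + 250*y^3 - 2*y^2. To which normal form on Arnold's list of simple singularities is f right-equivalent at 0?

A2

The Hessian of f at 0 has rank 1. Corank 1: A-series; mu = 2 gives A_2.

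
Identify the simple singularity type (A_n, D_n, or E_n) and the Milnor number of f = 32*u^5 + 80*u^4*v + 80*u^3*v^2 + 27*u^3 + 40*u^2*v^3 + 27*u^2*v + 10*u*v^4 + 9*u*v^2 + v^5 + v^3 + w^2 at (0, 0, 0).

Type E8, Milnor number mu = 8.

The Hessian of f at 0 has rank 1. Corank 2; j^3 = (3*u + v)^3 is a perfect cube, so E-series; the 5-jet and mu = 8 give E_8.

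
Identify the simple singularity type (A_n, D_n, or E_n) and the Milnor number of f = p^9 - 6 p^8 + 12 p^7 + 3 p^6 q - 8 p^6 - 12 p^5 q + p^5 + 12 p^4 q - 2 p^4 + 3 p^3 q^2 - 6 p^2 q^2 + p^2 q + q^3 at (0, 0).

Type D4, Milnor number mu = 4.

The Hessian of f at 0 is [[0, 0], [0, 0]] with rank 0, so corank 2. A Groebner basis of the Jacobian ideal J(f) in C{p,q} is {q^3, p^2 + 3*q^2, p*q}; counting standard monomials gives mu = 4. Corank 2; j^3 = q*(p^2 + q^2) splits into three distinct lines over C (the quadratic factor has nonzero discriminant), so D_4.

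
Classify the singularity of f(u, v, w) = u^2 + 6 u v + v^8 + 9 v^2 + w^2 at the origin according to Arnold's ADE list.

A_{7}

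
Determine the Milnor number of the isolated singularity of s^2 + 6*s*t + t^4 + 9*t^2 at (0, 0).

The Hessian of f at 0 has rank 1. Corank 1: A-series; mu = 3 gives A_3.

3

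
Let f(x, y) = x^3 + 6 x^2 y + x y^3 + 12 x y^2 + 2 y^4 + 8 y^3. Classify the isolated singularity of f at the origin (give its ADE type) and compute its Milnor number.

Type E_7, Milnor number mu = 7.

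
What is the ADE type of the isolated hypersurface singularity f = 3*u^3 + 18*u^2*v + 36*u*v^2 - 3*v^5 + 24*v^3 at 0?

E8

The Hessian of f at 0 is [[0, 0], [0, 0]] with rank 0, so corank 2. A Groebner basis of the Jacobian ideal J(f) in C{u,v} is {v^4, u^2 + 4*u*v + 4*v^2}; counting standard monomials gives mu = 8. Corank 2; j^3 = 3*(u + 2*v)^3 is a perfect cube, so E-series; the 5-jet and mu = 8 give E_8.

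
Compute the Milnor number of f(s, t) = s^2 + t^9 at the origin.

8

The Hessian of f at 0 has rank 1. Corank 1: A-series; mu = 8 gives A_8.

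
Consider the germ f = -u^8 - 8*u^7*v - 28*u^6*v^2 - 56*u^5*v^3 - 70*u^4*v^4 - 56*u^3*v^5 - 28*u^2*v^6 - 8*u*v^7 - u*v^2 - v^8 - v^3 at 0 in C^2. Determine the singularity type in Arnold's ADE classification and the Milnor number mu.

Type D_9, Milnor number mu = 9.

The Hessian of f at 0 has rank 0. Corank 2; j^3 = -v^2*(u + v) has shape L^2 M (L != M), so D-series; mu = 9 gives D_9.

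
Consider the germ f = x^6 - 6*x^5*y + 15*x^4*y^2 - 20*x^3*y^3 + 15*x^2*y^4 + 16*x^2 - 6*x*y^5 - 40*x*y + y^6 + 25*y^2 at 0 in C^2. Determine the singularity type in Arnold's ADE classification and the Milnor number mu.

Type A_5, Milnor number mu = 5.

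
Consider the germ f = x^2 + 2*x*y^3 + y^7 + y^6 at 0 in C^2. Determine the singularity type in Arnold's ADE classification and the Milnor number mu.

Type A_{6}, Milnor number mu = 6.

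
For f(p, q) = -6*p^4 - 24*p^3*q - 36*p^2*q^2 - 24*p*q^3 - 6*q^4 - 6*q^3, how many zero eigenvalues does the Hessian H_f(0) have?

2

Hessian at 0 has rank 0.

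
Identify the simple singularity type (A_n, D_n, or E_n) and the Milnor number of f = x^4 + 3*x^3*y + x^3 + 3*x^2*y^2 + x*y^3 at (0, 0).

The Hessian of f at 0 has rank 0. Corank 2; j^3 = x^3 is a perfect cube, so E-series; the 4-jet and mu = 7 give E_7.

Type E_7, Milnor number mu = 7.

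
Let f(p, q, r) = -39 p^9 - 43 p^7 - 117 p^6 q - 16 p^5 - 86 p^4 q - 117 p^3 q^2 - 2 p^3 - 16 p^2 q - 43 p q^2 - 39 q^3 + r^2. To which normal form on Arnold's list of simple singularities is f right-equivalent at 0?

The Hessian of f at 0 is [[0, 0, 0], [0, 0, 0], [0, 0, 2]] with rank 1, so corank 2. A Groebner basis of the Jacobian ideal J(f) in C{p,q,r} is {q^3, p^2 - 23*q^2/2, p*q + 7*q^2/2, r}; counting standard monomials gives mu = 4. Corank 2; j^3 = -(p + 3*q)*(2*p^2 + 10*p*q + 13*q^2) splits into three distinct lines over C (the quadratic factor has nonzero discriminant), so D_4.

D_4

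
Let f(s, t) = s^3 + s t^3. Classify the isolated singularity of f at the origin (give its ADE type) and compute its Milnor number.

Type E_{7}, Milnor number mu = 7.

The Hessian of f at 0 is [[0, 0], [0, 0]] with rank 0, so corank 2. A Groebner basis of the Jacobian ideal J(f) in C{s,t} is {s^3, s*t^2, 3*s^2 + t^3}; counting standard monomials gives mu = 7. Corank 2; j^3 = s^3 is a perfect cube, so E-series; the 4-jet and mu = 7 give E_7.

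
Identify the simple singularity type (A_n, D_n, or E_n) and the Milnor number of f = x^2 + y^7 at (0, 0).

Type A_6, Milnor number mu = 6.

The Hessian of f at 0 is [[2, 0], [0, 0]] with rank 1, so corank 1. A Groebner basis of the Jacobian ideal J(f) in C{x,y} is {y^6, x}; counting standard monomials gives mu = 6. Corank 1: A-series; mu = 6 gives A_6.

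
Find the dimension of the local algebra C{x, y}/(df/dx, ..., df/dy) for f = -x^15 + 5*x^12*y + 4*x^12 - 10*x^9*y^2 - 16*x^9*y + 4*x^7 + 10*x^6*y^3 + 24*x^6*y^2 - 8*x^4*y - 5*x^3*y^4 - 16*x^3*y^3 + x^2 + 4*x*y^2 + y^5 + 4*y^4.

The Hessian of f at 0 has rank 1. Corank 1: A-series; mu = 4 gives A_4.

4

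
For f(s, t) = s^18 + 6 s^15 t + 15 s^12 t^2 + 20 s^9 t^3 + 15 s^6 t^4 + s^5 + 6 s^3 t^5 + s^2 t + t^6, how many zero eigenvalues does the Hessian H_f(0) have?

2

Hessian at 0 has rank 0.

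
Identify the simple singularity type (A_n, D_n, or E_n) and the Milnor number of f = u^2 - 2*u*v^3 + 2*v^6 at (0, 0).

The Hessian of f at 0 has rank 1. Corank 1: A-series; mu = 5 gives A_5.

Type A_5, Milnor number mu = 5.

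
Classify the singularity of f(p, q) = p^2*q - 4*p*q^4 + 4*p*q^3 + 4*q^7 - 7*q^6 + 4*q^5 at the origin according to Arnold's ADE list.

D7

The Hessian of f at 0 has rank 0. Corank 2; j^3 = p^2*q has shape L^2 M (L != M), so D-series; mu = 7 gives D_7.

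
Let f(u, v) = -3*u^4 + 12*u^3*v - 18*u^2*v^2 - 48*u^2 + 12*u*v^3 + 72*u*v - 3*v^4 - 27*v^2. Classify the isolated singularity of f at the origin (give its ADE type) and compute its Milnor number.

The Hessian of f at 0 has rank 1. Corank 1: A-series; mu = 3 gives A_3.

Type A3, Milnor number mu = 3.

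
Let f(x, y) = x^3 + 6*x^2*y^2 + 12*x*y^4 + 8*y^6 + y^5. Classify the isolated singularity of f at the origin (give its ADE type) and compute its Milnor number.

The Hessian of f at 0 has rank 0. Corank 2; j^3 = x^3 is a perfect cube, so E-series; the 5-jet and mu = 8 give E_8.

Type E_{8}, Milnor number mu = 8.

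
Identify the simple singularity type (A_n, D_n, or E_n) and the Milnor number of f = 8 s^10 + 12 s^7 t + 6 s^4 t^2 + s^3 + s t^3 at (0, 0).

The Hessian of f at 0 has rank 0. Corank 2; j^3 = s^3 is a perfect cube, so E-series; the 4-jet and mu = 7 give E_7.

Type E_7, Milnor number mu = 7.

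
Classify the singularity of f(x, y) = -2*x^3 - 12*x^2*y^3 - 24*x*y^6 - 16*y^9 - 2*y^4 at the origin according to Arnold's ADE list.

The Hessian of f at 0 is [[0, 0], [0, 0]] with rank 0, so corank 2. A Groebner basis of the Jacobian ideal J(f) in C{x,y} is {y^3, x^2}; counting standard monomials gives mu = 6. Corank 2; j^3 = -2*x^3 is a perfect cube, so E-series; the 4-jet and mu = 6 give E_6.

E_{6}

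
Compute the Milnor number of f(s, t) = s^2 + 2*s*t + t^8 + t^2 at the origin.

The Hessian of f at 0 has rank 1. Corank 1: A-series; mu = 7 gives A_7.

7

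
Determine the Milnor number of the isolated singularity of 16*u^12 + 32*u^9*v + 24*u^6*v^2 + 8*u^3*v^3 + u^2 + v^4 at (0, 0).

3

The Hessian of f at 0 is [[2, 0], [0, 0]] with rank 1, so corank 1. A Groebner basis of the Jacobian ideal J(f) in C{u,v} is {v^3, u}; counting standard monomials gives mu = 3. Corank 1: A-series; mu = 3 gives A_3.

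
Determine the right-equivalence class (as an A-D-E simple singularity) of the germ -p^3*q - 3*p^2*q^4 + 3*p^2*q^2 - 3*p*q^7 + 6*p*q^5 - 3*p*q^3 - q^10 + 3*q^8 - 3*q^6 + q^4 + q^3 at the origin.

The Hessian of f at 0 is [[0, 0], [0, 0]] with rank 0, so corank 2. A Groebner basis of the Jacobian ideal J(f) in C{p,q} is {p^3 - 3*p*q^2 - 3*q^2, p^2*q - 2*p*q^2, q^3}; counting standard monomials gives mu = 7. Corank 2; j^3 = q^3 is a perfect cube, so E-series; the 4-jet and mu = 7 give E_7.

E7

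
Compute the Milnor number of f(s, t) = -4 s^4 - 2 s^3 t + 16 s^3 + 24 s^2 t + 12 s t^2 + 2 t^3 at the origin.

7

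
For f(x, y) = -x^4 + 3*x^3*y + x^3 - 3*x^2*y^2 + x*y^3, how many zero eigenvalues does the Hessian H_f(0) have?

2

Hessian at 0 has rank 0.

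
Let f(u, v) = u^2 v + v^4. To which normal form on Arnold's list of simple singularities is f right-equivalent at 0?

D5

The Hessian of f at 0 is [[0, 0], [0, 0]] with rank 0, so corank 2. A Groebner basis of the Jacobian ideal J(f) in C{u,v} is {u^3, u^2/4 + v^3, u*v}; counting standard monomials gives mu = 5. Corank 2; j^3 = u^2*v has shape L^2 M (L != M), so D-series; mu = 5 gives D_5.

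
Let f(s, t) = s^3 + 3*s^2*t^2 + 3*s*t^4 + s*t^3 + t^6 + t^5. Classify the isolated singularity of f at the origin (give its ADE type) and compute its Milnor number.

The Hessian of f at 0 has rank 0. Corank 2; j^3 = s^3 is a perfect cube, so E-series; the 4-jet and mu = 7 give E_7.

Type E7, Milnor number mu = 7.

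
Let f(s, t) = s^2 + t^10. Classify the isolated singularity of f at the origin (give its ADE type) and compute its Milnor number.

The Hessian of f at 0 has rank 1. Corank 1: A-series; mu = 9 gives A_9.

Type A_{9}, Milnor number mu = 9.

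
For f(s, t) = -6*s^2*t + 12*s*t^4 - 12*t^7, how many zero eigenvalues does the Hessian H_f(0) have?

2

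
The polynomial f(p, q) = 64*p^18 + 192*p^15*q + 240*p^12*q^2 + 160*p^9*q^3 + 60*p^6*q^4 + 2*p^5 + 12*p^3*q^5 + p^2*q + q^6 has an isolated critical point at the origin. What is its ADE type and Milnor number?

The Hessian of f at 0 has rank 0. Corank 2; j^3 = p^2*q has shape L^2 M (L != M), so D-series; mu = 7 gives D_7.

Type D7, Milnor number mu = 7.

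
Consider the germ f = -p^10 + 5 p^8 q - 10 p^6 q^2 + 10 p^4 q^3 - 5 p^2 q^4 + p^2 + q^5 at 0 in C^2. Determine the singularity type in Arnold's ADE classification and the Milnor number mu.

Type A_{4}, Milnor number mu = 4.

The Hessian of f at 0 is [[2, 0], [0, 0]] with rank 1, so corank 1. A Groebner basis of the Jacobian ideal J(f) in C{p,q} is {q^4, p}; counting standard monomials gives mu = 4. Corank 1: A-series; mu = 4 gives A_4.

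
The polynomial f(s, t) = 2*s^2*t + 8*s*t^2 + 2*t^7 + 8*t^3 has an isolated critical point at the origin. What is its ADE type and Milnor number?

Type D_8, Milnor number mu = 8.

The Hessian of f at 0 has rank 0. Corank 2; j^3 = 2*t*(s + 2*t)^2 has shape L^2 M (L != M), so D-series; mu = 8 gives D_8.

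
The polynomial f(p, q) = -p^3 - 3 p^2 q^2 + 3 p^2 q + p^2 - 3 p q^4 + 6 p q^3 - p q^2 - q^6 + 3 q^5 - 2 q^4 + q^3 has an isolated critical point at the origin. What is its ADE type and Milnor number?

Type A_{2}, Milnor number mu = 2.

The Hessian of f at 0 has rank 1. Corank 1: A-series; mu = 2 gives A_2.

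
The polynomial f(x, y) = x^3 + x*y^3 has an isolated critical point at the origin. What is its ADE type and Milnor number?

Type E_{7}, Milnor number mu = 7.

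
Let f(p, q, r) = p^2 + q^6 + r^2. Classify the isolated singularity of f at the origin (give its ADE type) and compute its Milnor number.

The Hessian of f at 0 has rank 2. Corank 1: A-series; mu = 5 gives A_5.

Type A5, Milnor number mu = 5.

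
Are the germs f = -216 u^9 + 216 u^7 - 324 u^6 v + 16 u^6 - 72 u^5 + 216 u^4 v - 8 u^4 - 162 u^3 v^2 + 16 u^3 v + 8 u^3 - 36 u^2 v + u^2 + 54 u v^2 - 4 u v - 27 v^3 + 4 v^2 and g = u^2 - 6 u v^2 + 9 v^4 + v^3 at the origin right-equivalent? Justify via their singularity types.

Yes.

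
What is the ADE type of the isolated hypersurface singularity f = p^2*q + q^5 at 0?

The Hessian of f at 0 is [[0, 0], [0, 0]] with rank 0, so corank 2. A Groebner basis of the Jacobian ideal J(f) in C{p,q} is {p^2/5 + q^4, p^3, p*q}; counting standard monomials gives mu = 6. Corank 2; j^3 = p^2*q has shape L^2 M (L != M), so D-series; mu = 6 gives D_6.

D6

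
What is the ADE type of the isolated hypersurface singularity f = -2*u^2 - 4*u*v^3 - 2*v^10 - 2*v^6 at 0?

The Hessian of f at 0 is [[-4, 0], [0, 0]] with rank 1, so corank 1. A Groebner basis of the Jacobian ideal J(f) in C{u,v} is {u^3, u + v^3}; counting standard monomials gives mu = 9. Corank 1: A-series; mu = 9 gives A_9.

A_9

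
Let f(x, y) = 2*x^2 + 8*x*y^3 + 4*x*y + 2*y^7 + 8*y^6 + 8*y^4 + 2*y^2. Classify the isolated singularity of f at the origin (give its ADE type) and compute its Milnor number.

Type A_{6}, Milnor number mu = 6.

The Hessian of f at 0 has rank 1. Corank 1: A-series; mu = 6 gives A_6.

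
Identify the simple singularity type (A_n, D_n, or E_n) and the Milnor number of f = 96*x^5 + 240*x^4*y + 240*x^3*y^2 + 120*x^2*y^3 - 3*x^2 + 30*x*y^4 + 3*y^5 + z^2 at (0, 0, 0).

Type A_{4}, Milnor number mu = 4.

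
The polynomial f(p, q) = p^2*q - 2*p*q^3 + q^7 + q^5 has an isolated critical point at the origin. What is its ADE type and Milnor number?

Type D_8, Milnor number mu = 8.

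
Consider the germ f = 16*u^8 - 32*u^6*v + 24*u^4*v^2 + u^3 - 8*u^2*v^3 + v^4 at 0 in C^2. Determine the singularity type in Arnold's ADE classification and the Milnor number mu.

Type E_6, Milnor number mu = 6.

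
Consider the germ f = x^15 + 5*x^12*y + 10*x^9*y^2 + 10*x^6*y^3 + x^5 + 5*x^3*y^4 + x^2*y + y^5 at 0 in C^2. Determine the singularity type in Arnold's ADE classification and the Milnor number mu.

The Hessian of f at 0 is [[0, 0], [0, 0]] with rank 0, so corank 2. A Groebner basis of the Jacobian ideal J(f) in C{x,y} is {x^2/5 + y^4, x^3, x*y}; counting standard monomials gives mu = 6. Corank 2; j^3 = x^2*y has shape L^2 M (L != M), so D-series; mu = 6 gives D_6.

Type D_6, Milnor number mu = 6.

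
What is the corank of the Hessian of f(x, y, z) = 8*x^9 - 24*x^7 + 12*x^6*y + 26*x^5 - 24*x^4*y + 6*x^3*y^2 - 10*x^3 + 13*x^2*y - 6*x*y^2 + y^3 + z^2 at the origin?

The Hessian at 0 is [[0, 0, 0], [0, 0, 0], [0, 0, 2]] of rank 1; hence corank 2.

2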